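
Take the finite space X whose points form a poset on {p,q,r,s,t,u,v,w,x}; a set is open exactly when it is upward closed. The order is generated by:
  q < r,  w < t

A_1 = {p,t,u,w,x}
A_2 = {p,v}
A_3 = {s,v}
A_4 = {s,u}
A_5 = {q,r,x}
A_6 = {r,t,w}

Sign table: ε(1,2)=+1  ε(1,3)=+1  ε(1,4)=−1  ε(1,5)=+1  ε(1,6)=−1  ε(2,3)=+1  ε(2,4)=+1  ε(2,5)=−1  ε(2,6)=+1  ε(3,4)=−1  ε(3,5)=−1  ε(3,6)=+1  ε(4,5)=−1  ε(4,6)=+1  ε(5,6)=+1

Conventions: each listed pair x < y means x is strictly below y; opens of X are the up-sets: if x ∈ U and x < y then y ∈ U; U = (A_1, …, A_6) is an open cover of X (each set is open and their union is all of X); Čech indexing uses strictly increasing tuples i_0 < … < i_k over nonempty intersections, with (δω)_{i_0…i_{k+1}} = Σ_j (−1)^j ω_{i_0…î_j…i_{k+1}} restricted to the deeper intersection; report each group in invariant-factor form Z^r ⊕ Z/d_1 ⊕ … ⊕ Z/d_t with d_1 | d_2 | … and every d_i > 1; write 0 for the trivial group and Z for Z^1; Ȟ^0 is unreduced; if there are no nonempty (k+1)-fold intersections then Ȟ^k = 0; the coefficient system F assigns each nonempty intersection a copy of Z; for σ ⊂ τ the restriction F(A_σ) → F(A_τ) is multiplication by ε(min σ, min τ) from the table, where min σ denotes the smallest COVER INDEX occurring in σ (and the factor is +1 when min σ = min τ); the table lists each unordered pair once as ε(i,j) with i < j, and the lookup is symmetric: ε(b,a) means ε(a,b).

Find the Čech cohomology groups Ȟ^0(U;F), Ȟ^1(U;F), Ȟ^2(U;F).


intersection data:
  A12={p} A14={u} A15={x} A16={t,w} A23={v} A34={s} A56={r}
C dims 6,7; δ0: rk 6, SNF 1^5·2
Ȟ^0 = (6 − 6) − 0 = 0, so Ȟ^0 ≅ 0
Ȟ^1 = (7 − 0) − 6 = 1 plus torsion [2], so Ȟ^1 ≅ Z ⊕ Z/2
Ȟ^2 = (0 − 0) − 0 = 0, so Ȟ^2 ≅ 0

Ȟ^0 = 0; Ȟ^1 = Z ⊕ Z/2; Ȟ^2 = 0


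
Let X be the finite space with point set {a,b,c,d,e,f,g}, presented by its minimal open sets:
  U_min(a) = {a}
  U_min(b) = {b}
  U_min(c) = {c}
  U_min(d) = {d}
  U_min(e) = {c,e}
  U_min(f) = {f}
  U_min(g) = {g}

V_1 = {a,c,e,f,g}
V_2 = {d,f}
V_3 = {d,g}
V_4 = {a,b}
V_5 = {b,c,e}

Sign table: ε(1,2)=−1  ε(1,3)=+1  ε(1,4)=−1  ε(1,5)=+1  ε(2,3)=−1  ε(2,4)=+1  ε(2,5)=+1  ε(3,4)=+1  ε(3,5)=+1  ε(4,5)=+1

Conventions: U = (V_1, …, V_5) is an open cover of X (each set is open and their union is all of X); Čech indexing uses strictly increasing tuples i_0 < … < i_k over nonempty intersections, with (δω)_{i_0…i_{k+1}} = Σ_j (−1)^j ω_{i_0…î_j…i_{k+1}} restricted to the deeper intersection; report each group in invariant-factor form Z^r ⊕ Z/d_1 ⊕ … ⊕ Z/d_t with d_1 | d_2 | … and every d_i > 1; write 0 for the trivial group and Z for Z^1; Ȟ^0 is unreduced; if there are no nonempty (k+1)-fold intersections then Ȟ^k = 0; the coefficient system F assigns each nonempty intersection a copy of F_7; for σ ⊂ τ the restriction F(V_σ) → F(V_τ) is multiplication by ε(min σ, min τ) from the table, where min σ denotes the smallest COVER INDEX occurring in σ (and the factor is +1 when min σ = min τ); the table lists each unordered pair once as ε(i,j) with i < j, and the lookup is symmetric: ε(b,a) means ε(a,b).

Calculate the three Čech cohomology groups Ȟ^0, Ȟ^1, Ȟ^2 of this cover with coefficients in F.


nerve simplices:
  V12={f} V13={g} V14={a} V15={c,e} V23={d} V45={b}
C dims 5,6; δ0: rk_F7 5
degree 0: 5−5−0 = 0 → Ȟ^0 ≅ 0
degree 1: 6−0−5 = 1 → Ȟ^1 ≅ Z/7
degree 2: 0−0−0 = 0 → Ȟ^2 ≅ 0

Ȟ^0(U;F) ≅ 0, Ȟ^1(U;F) ≅ Z/7, Ȟ^2(U;F) ≅ 0


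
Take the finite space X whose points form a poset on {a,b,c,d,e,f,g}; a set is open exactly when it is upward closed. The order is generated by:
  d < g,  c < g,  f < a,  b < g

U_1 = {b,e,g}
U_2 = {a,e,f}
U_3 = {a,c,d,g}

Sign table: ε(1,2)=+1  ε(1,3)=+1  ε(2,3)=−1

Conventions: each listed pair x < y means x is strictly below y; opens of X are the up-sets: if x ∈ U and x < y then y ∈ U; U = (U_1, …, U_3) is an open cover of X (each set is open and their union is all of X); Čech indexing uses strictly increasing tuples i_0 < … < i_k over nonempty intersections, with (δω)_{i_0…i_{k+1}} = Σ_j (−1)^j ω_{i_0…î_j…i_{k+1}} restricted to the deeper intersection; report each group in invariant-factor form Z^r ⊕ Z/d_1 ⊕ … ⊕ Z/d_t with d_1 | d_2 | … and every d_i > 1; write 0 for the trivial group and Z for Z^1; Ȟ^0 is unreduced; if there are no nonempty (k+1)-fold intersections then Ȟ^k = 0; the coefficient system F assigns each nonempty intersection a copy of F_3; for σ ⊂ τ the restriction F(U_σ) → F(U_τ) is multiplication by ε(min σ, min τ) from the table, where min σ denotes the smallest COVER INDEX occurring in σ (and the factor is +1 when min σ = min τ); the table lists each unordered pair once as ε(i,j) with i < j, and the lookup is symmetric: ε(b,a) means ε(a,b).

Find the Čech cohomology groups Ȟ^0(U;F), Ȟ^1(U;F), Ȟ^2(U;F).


Ȟ^0 = 0,  Ȟ^1 = 0,  Ȟ^2 = 0

nerve simplices:
  U12={e} U13={g} U23={a}
C dims 3,3; δ0: rk_F3 3
degree 0: 3−3−0 = 0 → Ȟ^0 ≅ 0
degree 1: 3−0−3 = 0 → Ȟ^1 ≅ 0
degree 2: 0−0−0 = 0 → Ȟ^2 ≅ 0


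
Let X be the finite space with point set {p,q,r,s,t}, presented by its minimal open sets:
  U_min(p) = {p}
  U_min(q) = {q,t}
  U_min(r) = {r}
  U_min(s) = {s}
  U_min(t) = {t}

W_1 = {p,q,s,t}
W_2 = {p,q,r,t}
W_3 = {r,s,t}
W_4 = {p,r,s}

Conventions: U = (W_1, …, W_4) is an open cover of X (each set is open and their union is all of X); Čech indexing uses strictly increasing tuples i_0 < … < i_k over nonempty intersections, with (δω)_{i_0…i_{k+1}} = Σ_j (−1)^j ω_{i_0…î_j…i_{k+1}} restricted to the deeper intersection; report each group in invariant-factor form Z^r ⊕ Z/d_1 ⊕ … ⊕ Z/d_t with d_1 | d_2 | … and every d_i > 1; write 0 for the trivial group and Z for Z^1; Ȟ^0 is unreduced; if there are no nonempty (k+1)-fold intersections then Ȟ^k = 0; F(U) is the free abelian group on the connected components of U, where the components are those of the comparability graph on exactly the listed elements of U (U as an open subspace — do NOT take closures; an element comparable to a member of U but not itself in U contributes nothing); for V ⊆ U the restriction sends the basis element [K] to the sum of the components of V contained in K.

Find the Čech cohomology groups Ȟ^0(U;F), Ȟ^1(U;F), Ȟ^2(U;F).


Ȟ^0 = Z^4, Ȟ^1 = 0 and Ȟ^2 = 0

nerve of the cover:
  W12={p,q,t} W13={s,t} W14={p,s} W23={r,t} W24={p,r} W34={r,s}
  W123={t} W124={p} W134={s} W234={r}
components per intersection:
  W1: {p} {q,t} {s}
  W2: {p} {q,t} {r}
  W3: {r} {s} {t}
  W4: {p} {r} {s}
  W12: {p} {q,t}
  W13: {s} {t}
  W14: {p} {s}
  W23: {r} {t}
  W24: {p} {r}
  W34: {r} {s}
  W123: {t}
  W124: {p}
  W134: {s}
  W234: {r}
C dims 12,12,4; δ0: rk 8, SNF 1^8; δ1: rk 4, SNF 1^4
Ȟ^0 = (12 − 8) − 0 = 4, so Ȟ^0 ≅ Z^4
Ȟ^1 = (12 − 4) − 8 = 0, so Ȟ^1 ≅ 0
Ȟ^2 = (4 − 0) − 4 = 0, so Ȟ^2 ≅ 0


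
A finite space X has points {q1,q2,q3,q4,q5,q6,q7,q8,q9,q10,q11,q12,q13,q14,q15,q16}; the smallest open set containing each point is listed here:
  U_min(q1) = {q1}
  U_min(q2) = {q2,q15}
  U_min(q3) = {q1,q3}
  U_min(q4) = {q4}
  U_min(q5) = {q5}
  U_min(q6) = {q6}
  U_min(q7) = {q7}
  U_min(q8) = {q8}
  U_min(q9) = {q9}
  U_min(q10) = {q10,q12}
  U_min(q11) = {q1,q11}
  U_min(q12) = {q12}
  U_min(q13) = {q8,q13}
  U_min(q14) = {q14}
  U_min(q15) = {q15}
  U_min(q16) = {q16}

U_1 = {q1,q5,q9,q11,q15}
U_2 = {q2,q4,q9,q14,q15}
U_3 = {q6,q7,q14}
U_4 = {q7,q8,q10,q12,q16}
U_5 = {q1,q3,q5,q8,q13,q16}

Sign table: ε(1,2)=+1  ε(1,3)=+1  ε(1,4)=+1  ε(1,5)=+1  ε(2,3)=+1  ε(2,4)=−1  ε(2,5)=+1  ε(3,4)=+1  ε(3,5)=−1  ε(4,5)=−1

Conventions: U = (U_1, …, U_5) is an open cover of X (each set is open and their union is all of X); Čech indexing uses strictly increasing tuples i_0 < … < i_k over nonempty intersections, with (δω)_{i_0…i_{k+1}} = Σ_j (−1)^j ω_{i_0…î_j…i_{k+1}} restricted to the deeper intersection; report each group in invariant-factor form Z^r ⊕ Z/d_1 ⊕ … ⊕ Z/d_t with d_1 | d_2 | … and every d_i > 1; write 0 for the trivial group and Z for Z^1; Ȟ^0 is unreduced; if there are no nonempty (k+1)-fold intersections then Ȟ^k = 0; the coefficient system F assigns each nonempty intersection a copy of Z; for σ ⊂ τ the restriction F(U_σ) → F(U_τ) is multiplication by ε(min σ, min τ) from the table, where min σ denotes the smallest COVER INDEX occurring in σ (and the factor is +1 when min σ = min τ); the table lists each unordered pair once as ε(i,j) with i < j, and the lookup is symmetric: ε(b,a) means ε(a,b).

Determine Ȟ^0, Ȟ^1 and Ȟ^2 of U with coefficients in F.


nerve of the cover:
  U12={q9,q15} U15={q1,q5} U23={q14} U34={q7} U45={q8,q16}
C dims 5,5; δ0: rk 5, SNF 1^4·2
Ȟ^0 = (5 − 5) − 0 = 0, so Ȟ^0 ≅ 0
Ȟ^1 = (5 − 0) − 5 = 0 plus torsion [2], so Ȟ^1 ≅ Z/2
Ȟ^2 = (0 − 0) − 0 = 0, so Ȟ^2 ≅ 0

Ȟ^0 ≅ 0, Ȟ^1 ≅ Z/2 and Ȟ^2 ≅ 0


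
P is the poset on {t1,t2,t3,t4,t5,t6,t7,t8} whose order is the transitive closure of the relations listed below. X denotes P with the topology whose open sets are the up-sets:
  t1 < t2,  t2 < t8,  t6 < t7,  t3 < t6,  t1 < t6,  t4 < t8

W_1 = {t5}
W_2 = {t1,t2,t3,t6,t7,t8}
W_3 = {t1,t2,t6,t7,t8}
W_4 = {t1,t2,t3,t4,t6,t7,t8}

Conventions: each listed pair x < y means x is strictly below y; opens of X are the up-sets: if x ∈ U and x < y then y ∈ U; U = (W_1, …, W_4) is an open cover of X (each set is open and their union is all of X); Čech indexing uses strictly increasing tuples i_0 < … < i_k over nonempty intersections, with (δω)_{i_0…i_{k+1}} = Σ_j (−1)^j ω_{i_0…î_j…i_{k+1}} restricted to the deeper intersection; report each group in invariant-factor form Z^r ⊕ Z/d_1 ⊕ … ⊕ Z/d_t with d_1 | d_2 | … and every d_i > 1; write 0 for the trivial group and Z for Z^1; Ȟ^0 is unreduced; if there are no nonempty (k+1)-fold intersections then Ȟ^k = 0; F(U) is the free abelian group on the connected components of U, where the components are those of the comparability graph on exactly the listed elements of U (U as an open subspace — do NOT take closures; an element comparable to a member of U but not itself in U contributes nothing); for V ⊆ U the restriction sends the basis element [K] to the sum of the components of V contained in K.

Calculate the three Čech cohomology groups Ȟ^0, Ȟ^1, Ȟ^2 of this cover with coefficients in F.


Ȟ^0 = Z^2,  Ȟ^1 = 0,  Ȟ^2 = 0

nerve simplices:
  W23={t1,t2,t6,t7,t8} W24={t1,t2,t3,t6,t7,t8} W34={t1,t2,t6,t7,t8}
  W234={t1,t2,t6,t7,t8}
components per intersection:
  W1: {t5}
  W2: {t1,t2,t3,t6,t7,t8}
  W3: {t1,t2,t6,t7,t8}
  W4: {t1,t2,t3,t4,t6,t7,t8}
  W23: {t1,t2,t6,t7,t8}
  W24: {t1,t2,t3,t6,t7,t8}
  W34: {t1,t2,t6,t7,t8}
  W234: {t1,t2,t6,t7,t8}
C dims 4,3,1; δ0: rk 2, SNF 1^2; δ1: rk 1, SNF 1^1
degree 0: 4−2−0 = 2 → Ȟ^0 ≅ Z^2
degree 1: 3−1−2 = 0 → Ȟ^1 ≅ 0
degree 2: 1−0−1 = 0 → Ȟ^2 ≅ 0


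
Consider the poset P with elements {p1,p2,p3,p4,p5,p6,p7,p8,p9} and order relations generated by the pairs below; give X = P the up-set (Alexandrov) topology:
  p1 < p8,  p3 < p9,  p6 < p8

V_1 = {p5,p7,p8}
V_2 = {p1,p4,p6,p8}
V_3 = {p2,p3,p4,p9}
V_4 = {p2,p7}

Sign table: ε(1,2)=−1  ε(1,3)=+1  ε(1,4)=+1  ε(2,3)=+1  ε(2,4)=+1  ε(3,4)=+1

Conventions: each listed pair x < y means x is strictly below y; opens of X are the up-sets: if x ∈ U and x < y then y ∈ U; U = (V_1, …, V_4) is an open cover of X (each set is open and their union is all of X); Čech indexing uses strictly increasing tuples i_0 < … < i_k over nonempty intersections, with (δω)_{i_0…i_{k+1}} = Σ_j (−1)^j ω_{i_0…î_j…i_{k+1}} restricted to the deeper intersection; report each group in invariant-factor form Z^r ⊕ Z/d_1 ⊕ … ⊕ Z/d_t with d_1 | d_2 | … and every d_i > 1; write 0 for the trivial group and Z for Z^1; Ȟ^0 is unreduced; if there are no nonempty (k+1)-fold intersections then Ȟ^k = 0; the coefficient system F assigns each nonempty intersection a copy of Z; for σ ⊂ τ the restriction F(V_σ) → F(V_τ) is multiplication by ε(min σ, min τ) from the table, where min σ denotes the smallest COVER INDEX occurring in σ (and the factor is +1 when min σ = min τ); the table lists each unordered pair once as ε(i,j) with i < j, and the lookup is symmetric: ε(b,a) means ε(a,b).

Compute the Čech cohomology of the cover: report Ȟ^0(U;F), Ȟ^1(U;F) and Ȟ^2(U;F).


nerve of the cover:
  V12={p8} V14={p7} V23={p4} V34={p2}
C dims 4,4; δ0: rk 4, SNF 1^3·2
Ȟ^0 = (4 − 4) − 0 = 0, so Ȟ^0 ≅ 0
Ȟ^1 = (4 − 0) − 4 = 0 plus torsion [2], so Ȟ^1 ≅ Z/2
Ȟ^2 = (0 − 0) − 0 = 0, so Ȟ^2 ≅ 0

Ȟ^0(U;F) ≅ 0,  Ȟ^1(U;F) ≅ Z/2,  Ȟ^2(U;F) ≅ 0


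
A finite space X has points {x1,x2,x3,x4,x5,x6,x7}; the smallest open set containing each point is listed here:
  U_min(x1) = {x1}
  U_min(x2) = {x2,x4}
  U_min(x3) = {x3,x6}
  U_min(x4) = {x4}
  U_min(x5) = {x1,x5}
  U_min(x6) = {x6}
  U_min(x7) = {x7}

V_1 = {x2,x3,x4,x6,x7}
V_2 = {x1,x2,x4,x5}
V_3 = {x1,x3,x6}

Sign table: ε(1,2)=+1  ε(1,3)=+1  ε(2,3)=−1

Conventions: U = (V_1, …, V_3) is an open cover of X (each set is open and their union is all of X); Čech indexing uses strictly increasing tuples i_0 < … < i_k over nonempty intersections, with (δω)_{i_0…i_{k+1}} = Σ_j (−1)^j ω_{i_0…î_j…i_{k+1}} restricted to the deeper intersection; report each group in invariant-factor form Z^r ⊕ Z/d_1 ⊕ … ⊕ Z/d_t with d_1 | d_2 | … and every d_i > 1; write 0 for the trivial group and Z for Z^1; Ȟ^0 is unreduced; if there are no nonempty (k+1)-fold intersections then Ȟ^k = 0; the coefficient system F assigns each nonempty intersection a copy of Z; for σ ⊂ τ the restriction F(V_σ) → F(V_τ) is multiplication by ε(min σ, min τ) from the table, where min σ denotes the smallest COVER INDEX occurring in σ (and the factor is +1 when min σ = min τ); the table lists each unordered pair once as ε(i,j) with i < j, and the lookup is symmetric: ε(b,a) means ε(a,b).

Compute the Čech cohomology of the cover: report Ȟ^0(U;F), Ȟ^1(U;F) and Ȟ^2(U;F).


nonempty intersections:
  V12={x2,x4} V13={x3,x6} V23={x1}
C dims 3,3; δ0: rk 3, SNF 1^2·2
Ȟ^0: (3−3)−0=0 ⇒ 0
Ȟ^1: (3−0)−3=0 plus torsion [2] ⇒ Z/2
Ȟ^2: (0−0)−0=0 ⇒ 0

Ȟ^0(U;F) ≅ 0,  Ȟ^1(U;F) ≅ Z/2,  Ȟ^2(U;F) ≅ 0


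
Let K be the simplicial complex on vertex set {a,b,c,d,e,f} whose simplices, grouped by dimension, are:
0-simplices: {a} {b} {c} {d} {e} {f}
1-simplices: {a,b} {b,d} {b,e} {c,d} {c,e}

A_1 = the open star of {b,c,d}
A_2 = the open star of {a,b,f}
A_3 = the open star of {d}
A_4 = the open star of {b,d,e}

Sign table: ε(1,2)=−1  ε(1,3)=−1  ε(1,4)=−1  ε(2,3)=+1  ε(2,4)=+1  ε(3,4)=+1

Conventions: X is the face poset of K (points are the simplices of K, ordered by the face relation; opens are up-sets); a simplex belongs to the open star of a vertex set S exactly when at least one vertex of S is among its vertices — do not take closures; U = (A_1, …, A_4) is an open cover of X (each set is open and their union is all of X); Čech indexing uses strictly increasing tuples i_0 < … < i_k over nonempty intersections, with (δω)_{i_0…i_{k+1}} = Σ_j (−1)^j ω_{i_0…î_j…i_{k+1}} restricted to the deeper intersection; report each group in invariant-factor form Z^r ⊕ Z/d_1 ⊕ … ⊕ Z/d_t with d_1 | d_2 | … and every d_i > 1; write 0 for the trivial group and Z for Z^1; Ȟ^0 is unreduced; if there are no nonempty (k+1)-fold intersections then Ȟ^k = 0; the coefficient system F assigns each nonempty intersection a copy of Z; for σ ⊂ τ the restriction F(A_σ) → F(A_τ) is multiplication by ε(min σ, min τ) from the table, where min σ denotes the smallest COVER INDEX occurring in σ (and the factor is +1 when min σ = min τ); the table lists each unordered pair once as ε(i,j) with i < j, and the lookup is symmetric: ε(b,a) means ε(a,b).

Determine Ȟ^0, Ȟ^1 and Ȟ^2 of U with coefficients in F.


Ȟ^0 = Z,  Ȟ^1 = 0,  Ȟ^2 = 0

nonempty overlaps:
  A1={{b},{c},{d},{a,b},{b,d},{b,e},{c,d},{c,e}} A2={{a},{b},{f},{a,b},{b,d},{b,e}} A3={{d},{b,d},{c,d}} A4={{b},{d},{e},{a,b},{b,d},{b,e},{c,d},{c,e}}
  A12={{b},{a,b},{b,d},{b,e}} A13={{d},{b,d},{c,d}} A14={{b},{d},{a,b},{b,d},{b,e},{c,d},{c,e}} A23={{b,d}} A24={{b},{a,b},{b,d},{b,e}} A34={{d},{b,d},{c,d}}
  A123={{b,d}} A124={{b},{a,b},{b,d},{b,e}} A134={{d},{b,d},{c,d}} A234={{b,d}}
  A1234={{b,d}}
C dims 4,6,4,1; δ0: rk 3, SNF 1^3; δ1: rk 3, SNF 1^3; δ2: rk 1, SNF 1^1
degree 0: 4−3−0 = 1 → Ȟ^0 ≅ Z
degree 1: 6−3−3 = 0 → Ȟ^1 ≅ 0
degree 2: 4−1−3 = 0 → Ȟ^2 ≅ 0


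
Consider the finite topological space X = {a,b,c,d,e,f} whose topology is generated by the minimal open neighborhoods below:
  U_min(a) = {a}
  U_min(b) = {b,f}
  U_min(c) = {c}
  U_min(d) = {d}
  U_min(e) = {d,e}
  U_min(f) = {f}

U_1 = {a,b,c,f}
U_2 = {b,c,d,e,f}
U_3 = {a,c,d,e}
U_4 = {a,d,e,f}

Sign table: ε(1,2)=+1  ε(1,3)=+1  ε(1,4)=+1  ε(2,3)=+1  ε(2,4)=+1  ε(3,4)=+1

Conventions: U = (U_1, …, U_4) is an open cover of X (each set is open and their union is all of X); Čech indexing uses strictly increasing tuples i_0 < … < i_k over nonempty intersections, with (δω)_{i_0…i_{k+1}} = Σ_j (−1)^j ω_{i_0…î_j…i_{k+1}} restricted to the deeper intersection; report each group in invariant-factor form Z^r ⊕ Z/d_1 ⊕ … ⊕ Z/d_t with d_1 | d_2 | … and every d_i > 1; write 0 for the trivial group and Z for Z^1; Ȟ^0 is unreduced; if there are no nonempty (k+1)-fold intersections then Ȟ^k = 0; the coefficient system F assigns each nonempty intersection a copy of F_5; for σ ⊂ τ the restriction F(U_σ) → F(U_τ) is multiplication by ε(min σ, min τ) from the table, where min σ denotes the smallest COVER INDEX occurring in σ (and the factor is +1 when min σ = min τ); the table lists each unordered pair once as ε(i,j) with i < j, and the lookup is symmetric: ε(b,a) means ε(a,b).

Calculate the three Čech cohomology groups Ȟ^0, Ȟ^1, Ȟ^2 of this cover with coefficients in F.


intersection data:
  U12={b,c,f} U13={a,c} U14={a,f} U23={c,d,e} U24={d,e,f} U34={a,d,e}
  U123={c} U124={f} U134={a} U234={d,e}
C dims 4,6,4; δ0: rk_F5 3; δ1: rk_F5 3
Ȟ^0 = (4 − 3) − 0 = 1, so Ȟ^0 ≅ Z/5
Ȟ^1 = (6 − 3) − 3 = 0, so Ȟ^1 ≅ 0
Ȟ^2 = (4 − 0) − 3 = 1, so Ȟ^2 ≅ Z/5

Ȟ^0 ≅ Z/5, Ȟ^1 ≅ 0, Ȟ^2 ≅ Z/5


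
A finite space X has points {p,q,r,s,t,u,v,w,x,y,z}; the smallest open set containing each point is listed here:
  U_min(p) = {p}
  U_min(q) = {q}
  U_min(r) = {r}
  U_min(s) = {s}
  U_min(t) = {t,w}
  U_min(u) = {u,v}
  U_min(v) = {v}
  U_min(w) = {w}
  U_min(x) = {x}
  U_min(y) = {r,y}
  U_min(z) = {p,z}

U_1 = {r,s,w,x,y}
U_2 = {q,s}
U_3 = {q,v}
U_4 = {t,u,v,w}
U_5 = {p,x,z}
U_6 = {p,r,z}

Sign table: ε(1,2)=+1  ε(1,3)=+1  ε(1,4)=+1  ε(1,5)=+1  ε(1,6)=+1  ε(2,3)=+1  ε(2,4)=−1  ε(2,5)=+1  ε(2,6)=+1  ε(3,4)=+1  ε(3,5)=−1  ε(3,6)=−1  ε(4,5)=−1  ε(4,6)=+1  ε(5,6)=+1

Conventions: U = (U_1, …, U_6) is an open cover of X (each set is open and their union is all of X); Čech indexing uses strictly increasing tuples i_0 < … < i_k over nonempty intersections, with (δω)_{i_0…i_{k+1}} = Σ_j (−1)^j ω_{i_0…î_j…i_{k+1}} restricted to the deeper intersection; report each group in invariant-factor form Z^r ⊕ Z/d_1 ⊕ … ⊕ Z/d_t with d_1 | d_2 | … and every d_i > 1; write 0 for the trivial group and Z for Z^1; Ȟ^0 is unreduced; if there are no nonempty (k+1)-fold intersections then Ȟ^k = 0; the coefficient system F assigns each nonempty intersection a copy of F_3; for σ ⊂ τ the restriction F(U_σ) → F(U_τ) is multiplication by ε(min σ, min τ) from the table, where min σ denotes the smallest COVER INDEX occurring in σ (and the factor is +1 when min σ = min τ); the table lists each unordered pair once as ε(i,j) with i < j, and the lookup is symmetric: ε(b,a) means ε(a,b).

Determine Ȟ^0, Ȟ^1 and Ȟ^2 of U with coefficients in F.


Ȟ^0 ≅ Z/3, Ȟ^1 ≅ Z/3 ⊕ Z/3, Ȟ^2 ≅ 0

nonempty intersections:
  U12={s} U14={w} U15={x} U16={r} U23={q} U34={v} U56={p,z}
C dims 6,7; δ0: rk_F3 5
Ȟ^0: (6−5)−0=1 ⇒ Z/3
Ȟ^1: (7−0)−5=2 ⇒ Z/3 ⊕ Z/3
Ȟ^2: (0−0)−0=0 ⇒ 0


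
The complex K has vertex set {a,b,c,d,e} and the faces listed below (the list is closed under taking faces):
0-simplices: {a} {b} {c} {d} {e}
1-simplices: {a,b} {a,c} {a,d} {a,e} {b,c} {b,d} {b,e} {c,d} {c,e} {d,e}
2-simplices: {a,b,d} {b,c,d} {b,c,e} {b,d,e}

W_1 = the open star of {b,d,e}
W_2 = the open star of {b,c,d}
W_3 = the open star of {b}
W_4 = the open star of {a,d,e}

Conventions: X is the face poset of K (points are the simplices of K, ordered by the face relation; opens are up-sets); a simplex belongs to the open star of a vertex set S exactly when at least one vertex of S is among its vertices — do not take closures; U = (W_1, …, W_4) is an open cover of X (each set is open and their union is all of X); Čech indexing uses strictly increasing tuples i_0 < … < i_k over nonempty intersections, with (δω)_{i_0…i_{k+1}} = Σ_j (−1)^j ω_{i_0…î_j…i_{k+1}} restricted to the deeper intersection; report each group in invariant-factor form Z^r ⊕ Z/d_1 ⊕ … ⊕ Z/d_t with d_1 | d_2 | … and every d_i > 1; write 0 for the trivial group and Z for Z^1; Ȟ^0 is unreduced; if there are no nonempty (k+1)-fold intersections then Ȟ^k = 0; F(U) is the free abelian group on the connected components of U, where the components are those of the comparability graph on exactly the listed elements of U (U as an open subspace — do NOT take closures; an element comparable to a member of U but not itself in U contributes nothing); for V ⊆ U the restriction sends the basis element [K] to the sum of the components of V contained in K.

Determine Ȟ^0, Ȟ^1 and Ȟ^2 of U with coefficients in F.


Ȟ^0 = Z, Ȟ^1 = Z, Ȟ^2 = 0

cover nerve:
  W1={{b},{d},{e},{a,b},{a,d},{a,e},{b,c},{b,d},{b,e},{c,d},{c,e},{d,e},{a,b,d},{b,c,d},{b,c,e},{b,d,e}} W2={{b},{c},{d},{a,b},{a,c},{a,d},{b,c},{b,d},{b,e},{c,d},{c,e},{d,e},{a,b,d},{b,c,d},{b,c,e},{b,d,e}} W3={{b},{a,b},{b,c},{b,d},{b,e},{a,b,d},{b,c,d},{b,c,e},{b,d,e}} W4={{a},{d},{e},{a,b},{a,c},{a,d},{a,e},{b,d},{b,e},{c,d},{c,e},{d,e},{a,b,d},{b,c,d},{b,c,e},{b,d,e}}
  W12={{b},{d},{a,b},{a,d},{b,c},{b,d},{b,e},{c,d},{c,e},{d,e},{a,b,d},{b,c,d},{b,c,e},{b,d,e}} W13={{b},{a,b},{b,c},{b,d},{b,e},{a,b,d},{b,c,d},{b,c,e},{b,d,e}} W14={{d},{e},{a,b},{a,d},{a,e},{b,d},{b,e},{c,d},{c,e},{d,e},{a,b,d},{b,c,d},{b,c,e},{b,d,e}} W23={{b},{a,b},{b,c},{b,d},{b,e},{a,b,d},{b,c,d},{b,c,e},{b,d,e}} W24={{d},{a,b},{a,c},{a,d},{b,d},{b,e},{c,d},{c,e},{d,e},{a,b,d},{b,c,d},{b,c,e},{b,d,e}} W34={{a,b},{b,d},{b,e},{a,b,d},{b,c,d},{b,c,e},{b,d,e}}
  W123={{b},{a,b},{b,c},{b,d},{b,e},{a,b,d},{b,c,d},{b,c,e},{b,d,e}} W124={{d},{a,b},{a,d},{b,d},{b,e},{c,d},{c,e},{d,e},{a,b,d},{b,c,d},{b,c,e},{b,d,e}} W134={{a,b},{b,d},{b,e},{a,b,d},{b,c,d},{b,c,e},{b,d,e}} W234={{a,b},{b,d},{b,e},{a,b,d},{b,c,d},{b,c,e},{b,d,e}}
  W1234={{a,b},{b,d},{b,e},{a,b,d},{b,c,d},{b,c,e},{b,d,e}}
components per intersection:
  W1: {{b},{d},{e},{a,b},{a,d},{a,e},{b,c},{b,d},{b,e},{c,d},{c,e},{d,e},{a,b,d},{b,c,d},{b,c,e},{b,d,e}}
  W2: {{b},{c},{d},{a,b},{a,c},{a,d},{b,c},{b,d},{b,e},{c,d},{c,e},{d,e},{a,b,d},{b,c,d},{b,c,e},{b,d,e}}
  W3: {{b},{a,b},{b,c},{b,d},{b,e},{a,b,d},{b,c,d},{b,c,e},{b,d,e}}
  W4: {{a},{d},{e},{a,b},{a,c},{a,d},{a,e},{b,d},{b,e},{c,d},{c,e},{d,e},{a,b,d},{b,c,d},{b,c,e},{b,d,e}}
  W12: {{b},{d},{a,b},{a,d},{b,c},{b,d},{b,e},{c,d},{c,e},{d,e},{a,b,d},{b,c,d},{b,c,e},{b,d,e}}
  W13: {{b},{a,b},{b,c},{b,d},{b,e},{a,b,d},{b,c,d},{b,c,e},{b,d,e}}
  W14: {{d},{e},{a,b},{a,d},{a,e},{b,d},{b,e},{c,d},{c,e},{d,e},{a,b,d},{b,c,d},{b,c,e},{b,d,e}}
  W23: {{b},{a,b},{b,c},{b,d},{b,e},{a,b,d},{b,c,d},{b,c,e},{b,d,e}}
  W24: {{d},{a,b},{a,d},{b,d},{b,e},{c,d},{c,e},{d,e},{a,b,d},{b,c,d},{b,c,e},{b,d,e}} {{a,c}}
  W34: {{a,b},{b,d},{b,e},{a,b,d},{b,c,d},{b,c,e},{b,d,e}}
  W123: {{b},{a,b},{b,c},{b,d},{b,e},{a,b,d},{b,c,d},{b,c,e},{b,d,e}}
  W124: {{d},{a,b},{a,d},{b,d},{b,e},{c,d},{c,e},{d,e},{a,b,d},{b,c,d},{b,c,e},{b,d,e}}
  W134: {{a,b},{b,d},{b,e},{a,b,d},{b,c,d},{b,c,e},{b,d,e}}
  W234: {{a,b},{b,d},{b,e},{a,b,d},{b,c,d},{b,c,e},{b,d,e}}
  W1234: {{a,b},{b,d},{b,e},{a,b,d},{b,c,d},{b,c,e},{b,d,e}}
C dims 4,7,4,1; δ0: rk 3, SNF 1^3; δ1: rk 3, SNF 1^3; δ2: rk 1, SNF 1^1
Ȟ^0: (4−3)−0=1 ⇒ Z
Ȟ^1: (7−3)−3=1 ⇒ Z
Ȟ^2: (4−1)−3=0 ⇒ 0


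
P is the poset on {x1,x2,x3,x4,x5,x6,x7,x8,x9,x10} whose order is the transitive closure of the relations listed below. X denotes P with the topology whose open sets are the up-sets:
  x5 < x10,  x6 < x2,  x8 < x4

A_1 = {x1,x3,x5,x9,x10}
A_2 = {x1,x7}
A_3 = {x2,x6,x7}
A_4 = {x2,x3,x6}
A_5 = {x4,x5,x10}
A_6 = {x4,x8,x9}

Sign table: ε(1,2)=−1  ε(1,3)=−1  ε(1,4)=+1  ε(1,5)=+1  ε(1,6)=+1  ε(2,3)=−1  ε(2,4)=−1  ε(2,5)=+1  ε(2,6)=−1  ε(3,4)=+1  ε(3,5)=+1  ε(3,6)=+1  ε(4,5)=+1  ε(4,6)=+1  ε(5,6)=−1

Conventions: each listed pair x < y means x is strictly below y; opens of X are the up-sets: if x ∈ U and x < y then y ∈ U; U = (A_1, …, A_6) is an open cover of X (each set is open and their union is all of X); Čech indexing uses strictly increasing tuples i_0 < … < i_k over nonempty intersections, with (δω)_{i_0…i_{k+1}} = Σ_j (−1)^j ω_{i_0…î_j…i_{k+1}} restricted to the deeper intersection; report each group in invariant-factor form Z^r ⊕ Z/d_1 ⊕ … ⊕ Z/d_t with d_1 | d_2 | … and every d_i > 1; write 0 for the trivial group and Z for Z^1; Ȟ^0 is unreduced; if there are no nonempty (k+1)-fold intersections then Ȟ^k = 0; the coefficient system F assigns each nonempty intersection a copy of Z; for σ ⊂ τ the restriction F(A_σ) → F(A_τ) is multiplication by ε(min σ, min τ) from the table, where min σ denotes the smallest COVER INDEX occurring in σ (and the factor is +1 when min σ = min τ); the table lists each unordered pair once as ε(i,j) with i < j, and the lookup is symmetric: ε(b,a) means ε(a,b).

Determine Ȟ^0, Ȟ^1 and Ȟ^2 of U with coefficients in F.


nonempty intersections:
  A12={x1} A14={x3} A15={x5,x10} A16={x9} A23={x7} A34={x2,x6} A56={x4}
C dims 6,7; δ0: rk 6, SNF 1^5·2
Ȟ^0: (6−6)−0=0 ⇒ 0
Ȟ^1: (7−0)−6=1 plus torsion [2] ⇒ Z ⊕ Z/2
Ȟ^2: (0−0)−0=0 ⇒ 0

Ȟ^0 ≅ 0; Ȟ^1 ≅ Z ⊕ Z/2; Ȟ^2 ≅ 0


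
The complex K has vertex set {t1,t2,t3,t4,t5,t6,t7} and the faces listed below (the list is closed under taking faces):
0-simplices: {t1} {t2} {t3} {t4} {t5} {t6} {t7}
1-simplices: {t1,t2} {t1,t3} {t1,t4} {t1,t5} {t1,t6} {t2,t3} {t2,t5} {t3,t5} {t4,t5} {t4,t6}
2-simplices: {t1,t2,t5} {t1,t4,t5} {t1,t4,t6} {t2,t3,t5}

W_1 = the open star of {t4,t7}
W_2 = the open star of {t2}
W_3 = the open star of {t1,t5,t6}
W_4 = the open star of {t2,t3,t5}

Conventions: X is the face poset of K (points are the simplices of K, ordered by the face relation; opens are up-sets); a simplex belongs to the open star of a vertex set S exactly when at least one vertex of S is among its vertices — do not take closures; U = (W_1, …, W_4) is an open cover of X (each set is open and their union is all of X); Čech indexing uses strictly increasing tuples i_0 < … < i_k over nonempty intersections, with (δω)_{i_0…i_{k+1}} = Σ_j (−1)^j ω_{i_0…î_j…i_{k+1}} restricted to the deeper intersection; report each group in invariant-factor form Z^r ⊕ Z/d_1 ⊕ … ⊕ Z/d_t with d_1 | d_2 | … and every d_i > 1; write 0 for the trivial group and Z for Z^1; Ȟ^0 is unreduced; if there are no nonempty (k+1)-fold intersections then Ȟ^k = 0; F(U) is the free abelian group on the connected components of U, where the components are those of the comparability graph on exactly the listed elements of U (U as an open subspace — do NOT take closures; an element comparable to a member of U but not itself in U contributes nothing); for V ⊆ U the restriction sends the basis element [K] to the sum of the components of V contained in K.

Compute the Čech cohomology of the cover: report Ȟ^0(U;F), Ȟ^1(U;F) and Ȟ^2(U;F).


nonempty intersections:
  W1={{t4},{t7},{t1,t4},{t4,t5},{t4,t6},{t1,t4,t5},{t1,t4,t6}} W2={{t2},{t1,t2},{t2,t3},{t2,t5},{t1,t2,t5},{t2,t3,t5}} W3={{t1},{t5},{t6},{t1,t2},{t1,t3},{t1,t4},{t1,t5},{t1,t6},{t2,t5},{t3,t5},{t4,t5},{t4,t6},{t1,t2,t5},{t1,t4,t5},{t1,t4,t6},{t2,t3,t5}} W4={{t2},{t3},{t5},{t1,t2},{t1,t3},{t1,t5},{t2,t3},{t2,t5},{t3,t5},{t4,t5},{t1,t2,t5},{t1,t4,t5},{t2,t3,t5}}
  W13={{t1,t4},{t4,t5},{t4,t6},{t1,t4,t5},{t1,t4,t6}} W14={{t4,t5},{t1,t4,t5}} W23={{t1,t2},{t2,t5},{t1,t2,t5},{t2,t3,t5}} W24={{t2},{t1,t2},{t2,t3},{t2,t5},{t1,t2,t5},{t2,t3,t5}} W34={{t5},{t1,t2},{t1,t3},{t1,t5},{t2,t5},{t3,t5},{t4,t5},{t1,t2,t5},{t1,t4,t5},{t2,t3,t5}}
  W134={{t4,t5},{t1,t4,t5}} W234={{t1,t2},{t2,t5},{t1,t2,t5},{t2,t3,t5}}
components per intersection:
  W1: {{t4},{t1,t4},{t4,t5},{t4,t6},{t1,t4,t5},{t1,t4,t6}} {{t7}}
  W2: {{t2},{t1,t2},{t2,t3},{t2,t5},{t1,t2,t5},{t2,t3,t5}}
  W3: {{t1},{t5},{t6},{t1,t2},{t1,t3},{t1,t4},{t1,t5},{t1,t6},{t2,t5},{t3,t5},{t4,t5},{t4,t6},{t1,t2,t5},{t1,t4,t5},{t1,t4,t6},{t2,t3,t5}}
  W4: {{t2},{t3},{t5},{t1,t2},{t1,t3},{t1,t5},{t2,t3},{t2,t5},{t3,t5},{t4,t5},{t1,t2,t5},{t1,t4,t5},{t2,t3,t5}}
  W13: {{t1,t4},{t4,t5},{t4,t6},{t1,t4,t5},{t1,t4,t6}}
  W14: {{t4,t5},{t1,t4,t5}}
  W23: {{t1,t2},{t2,t5},{t1,t2,t5},{t2,t3,t5}}
  W24: {{t2},{t1,t2},{t2,t3},{t2,t5},{t1,t2,t5},{t2,t3,t5}}
  W34: {{t5},{t1,t2},{t1,t5},{t2,t5},{t3,t5},{t4,t5},{t1,t2,t5},{t1,t4,t5},{t2,t3,t5}} {{t1,t3}}
  W134: {{t4,t5},{t1,t4,t5}}
  W234: {{t1,t2},{t2,t5},{t1,t2,t5},{t2,t3,t5}}
C dims 5,6,2; δ0: rk 3, SNF 1^3; δ1: rk 2, SNF 1^2
Ȟ^0: (5−3)−0=2 ⇒ Z^2
Ȟ^1: (6−2)−3=1 ⇒ Z
Ȟ^2: (2−0)−2=0 ⇒ 0

Ȟ^0(U;F) ≅ Z^2, Ȟ^1(U;F) ≅ Z, Ȟ^2(U;F) ≅ 0


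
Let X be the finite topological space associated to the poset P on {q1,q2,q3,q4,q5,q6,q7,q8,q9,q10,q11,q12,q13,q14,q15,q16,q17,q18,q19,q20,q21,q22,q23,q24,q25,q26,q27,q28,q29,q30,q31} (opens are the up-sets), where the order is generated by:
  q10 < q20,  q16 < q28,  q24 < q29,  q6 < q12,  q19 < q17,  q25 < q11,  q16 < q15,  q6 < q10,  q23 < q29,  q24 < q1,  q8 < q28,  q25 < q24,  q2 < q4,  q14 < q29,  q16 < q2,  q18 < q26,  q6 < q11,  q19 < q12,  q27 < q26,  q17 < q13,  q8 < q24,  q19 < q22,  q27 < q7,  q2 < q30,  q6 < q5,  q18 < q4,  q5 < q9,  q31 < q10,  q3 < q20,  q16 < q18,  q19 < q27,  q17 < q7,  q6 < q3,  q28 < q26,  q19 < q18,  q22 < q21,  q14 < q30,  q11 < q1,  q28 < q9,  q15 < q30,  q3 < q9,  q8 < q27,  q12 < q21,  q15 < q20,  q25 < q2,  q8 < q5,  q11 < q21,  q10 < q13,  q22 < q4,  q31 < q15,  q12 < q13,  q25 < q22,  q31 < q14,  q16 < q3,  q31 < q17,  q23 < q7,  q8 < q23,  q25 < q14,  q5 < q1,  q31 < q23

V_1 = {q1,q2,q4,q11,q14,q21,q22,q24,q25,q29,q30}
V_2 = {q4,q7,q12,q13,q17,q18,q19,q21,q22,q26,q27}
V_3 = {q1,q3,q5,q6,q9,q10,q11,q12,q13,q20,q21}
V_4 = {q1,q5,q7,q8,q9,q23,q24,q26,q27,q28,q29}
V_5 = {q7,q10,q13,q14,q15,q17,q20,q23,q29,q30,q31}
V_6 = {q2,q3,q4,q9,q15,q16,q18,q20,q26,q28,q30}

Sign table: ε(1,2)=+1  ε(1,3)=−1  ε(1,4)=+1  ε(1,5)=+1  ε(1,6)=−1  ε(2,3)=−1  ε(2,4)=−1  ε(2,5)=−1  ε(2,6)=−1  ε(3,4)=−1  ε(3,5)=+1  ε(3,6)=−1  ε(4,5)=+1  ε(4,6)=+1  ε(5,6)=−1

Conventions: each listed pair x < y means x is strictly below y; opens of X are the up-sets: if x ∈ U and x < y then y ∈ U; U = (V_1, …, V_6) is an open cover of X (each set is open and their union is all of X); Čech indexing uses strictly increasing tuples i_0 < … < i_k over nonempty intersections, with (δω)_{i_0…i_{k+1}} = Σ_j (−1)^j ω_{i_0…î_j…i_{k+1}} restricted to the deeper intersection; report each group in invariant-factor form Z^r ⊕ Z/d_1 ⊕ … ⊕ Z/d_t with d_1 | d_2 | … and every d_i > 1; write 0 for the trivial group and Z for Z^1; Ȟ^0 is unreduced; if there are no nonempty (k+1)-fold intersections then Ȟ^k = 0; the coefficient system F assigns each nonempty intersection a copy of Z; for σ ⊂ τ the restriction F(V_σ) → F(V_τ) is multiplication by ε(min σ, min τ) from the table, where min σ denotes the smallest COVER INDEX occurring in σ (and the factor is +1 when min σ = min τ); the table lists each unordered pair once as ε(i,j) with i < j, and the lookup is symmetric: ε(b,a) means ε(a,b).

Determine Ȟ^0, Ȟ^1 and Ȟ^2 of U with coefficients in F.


intersection data:
  V12={q4,q21,q22} V13={q1,q11,q21} V14={q1,q24,q29} V15={q14,q29,q30} V16={q2,q4,q30} V23={q12,q13,q21} V24={q7,q26,q27} V25={q7,q13,q17} V26={q4,q18,q26} V34={q1,q5,q9} V35={q10,q13,q20} V36={q3,q9,q20} V45={q7,q23,q29} V46={q9,q26,q28} V56={q15,q20,q30}
  V123={q21} V126={q4} V134={q1} V145={q29} V156={q30} V235={q13} V245={q7} V246={q26} V346={q9} V356={q20}
C dims 6,15,10; δ0: rk 6, SNF 1^5·2; δ1: rk 9, SNF 1^9
Ȟ^0 = (6 − 6) − 0 = 0, so Ȟ^0 ≅ 0
Ȟ^1 = (15 − 9) − 6 = 0 plus torsion [2], so Ȟ^1 ≅ Z/2
Ȟ^2 = (10 − 0) − 9 = 1, so Ȟ^2 ≅ Z

Ȟ^0(U;F) ≅ 0,  Ȟ^1(U;F) ≅ Z/2,  Ȟ^2(U;F) ≅ Z


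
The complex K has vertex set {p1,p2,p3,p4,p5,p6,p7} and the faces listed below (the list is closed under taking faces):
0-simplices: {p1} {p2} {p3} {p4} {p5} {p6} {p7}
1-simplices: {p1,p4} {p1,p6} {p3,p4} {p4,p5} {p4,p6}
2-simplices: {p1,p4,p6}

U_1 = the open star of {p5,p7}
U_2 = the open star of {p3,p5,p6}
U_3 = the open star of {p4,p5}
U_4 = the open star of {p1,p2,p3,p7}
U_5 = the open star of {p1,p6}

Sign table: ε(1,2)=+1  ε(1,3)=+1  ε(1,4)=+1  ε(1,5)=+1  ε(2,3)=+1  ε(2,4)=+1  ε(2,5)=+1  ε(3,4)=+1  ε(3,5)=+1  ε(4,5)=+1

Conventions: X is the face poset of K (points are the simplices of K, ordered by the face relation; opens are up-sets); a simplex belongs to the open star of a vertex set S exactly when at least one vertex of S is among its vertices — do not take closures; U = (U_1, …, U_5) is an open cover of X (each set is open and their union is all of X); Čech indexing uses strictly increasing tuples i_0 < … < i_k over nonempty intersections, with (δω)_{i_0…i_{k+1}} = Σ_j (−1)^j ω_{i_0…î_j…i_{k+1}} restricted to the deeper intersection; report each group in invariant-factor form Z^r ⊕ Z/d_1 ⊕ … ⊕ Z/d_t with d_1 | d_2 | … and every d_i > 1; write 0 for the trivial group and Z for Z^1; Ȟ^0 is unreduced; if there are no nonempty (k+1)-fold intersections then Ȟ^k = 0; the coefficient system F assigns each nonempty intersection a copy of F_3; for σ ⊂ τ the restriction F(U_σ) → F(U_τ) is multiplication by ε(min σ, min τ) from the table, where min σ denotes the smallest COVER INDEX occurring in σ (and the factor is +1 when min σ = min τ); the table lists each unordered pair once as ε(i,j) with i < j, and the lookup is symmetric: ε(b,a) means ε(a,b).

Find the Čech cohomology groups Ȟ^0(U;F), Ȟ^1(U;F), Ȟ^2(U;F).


nerve of the cover:
  U1={{p5},{p7},{p4,p5}} U2={{p3},{p5},{p6},{p1,p6},{p3,p4},{p4,p5},{p4,p6},{p1,p4,p6}} U3={{p4},{p5},{p1,p4},{p3,p4},{p4,p5},{p4,p6},{p1,p4,p6}} U4={{p1},{p2},{p3},{p7},{p1,p4},{p1,p6},{p3,p4},{p1,p4,p6}} U5={{p1},{p6},{p1,p4},{p1,p6},{p4,p6},{p1,p4,p6}}
  U12={{p5},{p4,p5}} U13={{p5},{p4,p5}} U14={{p7}} U23={{p5},{p3,p4},{p4,p5},{p4,p6},{p1,p4,p6}} U24={{p3},{p1,p6},{p3,p4},{p1,p4,p6}} U25={{p6},{p1,p6},{p4,p6},{p1,p4,p6}} U34={{p1,p4},{p3,p4},{p1,p4,p6}} U35={{p1,p4},{p4,p6},{p1,p4,p6}} U45={{p1},{p1,p4},{p1,p6},{p1,p4,p6}}
  U123={{p5},{p4,p5}} U234={{p3,p4},{p1,p4,p6}} U235={{p4,p6},{p1,p4,p6}} U245={{p1,p6},{p1,p4,p6}} U345={{p1,p4},{p1,p4,p6}}
  U2345={{p1,p4,p6}}
C dims 5,9,5,1; δ0: rk_F3 4; δ1: rk_F3 4; δ2: rk_F3 1
Ȟ^0 = (5 − 4) − 0 = 1, so Ȟ^0 ≅ Z/3
Ȟ^1 = (9 − 4) − 4 = 1, so Ȟ^1 ≅ Z/3
Ȟ^2 = (5 − 1) − 4 = 0, so Ȟ^2 ≅ 0

Ȟ^0 = Z/3, Ȟ^1 = Z/3 and Ȟ^2 = 0


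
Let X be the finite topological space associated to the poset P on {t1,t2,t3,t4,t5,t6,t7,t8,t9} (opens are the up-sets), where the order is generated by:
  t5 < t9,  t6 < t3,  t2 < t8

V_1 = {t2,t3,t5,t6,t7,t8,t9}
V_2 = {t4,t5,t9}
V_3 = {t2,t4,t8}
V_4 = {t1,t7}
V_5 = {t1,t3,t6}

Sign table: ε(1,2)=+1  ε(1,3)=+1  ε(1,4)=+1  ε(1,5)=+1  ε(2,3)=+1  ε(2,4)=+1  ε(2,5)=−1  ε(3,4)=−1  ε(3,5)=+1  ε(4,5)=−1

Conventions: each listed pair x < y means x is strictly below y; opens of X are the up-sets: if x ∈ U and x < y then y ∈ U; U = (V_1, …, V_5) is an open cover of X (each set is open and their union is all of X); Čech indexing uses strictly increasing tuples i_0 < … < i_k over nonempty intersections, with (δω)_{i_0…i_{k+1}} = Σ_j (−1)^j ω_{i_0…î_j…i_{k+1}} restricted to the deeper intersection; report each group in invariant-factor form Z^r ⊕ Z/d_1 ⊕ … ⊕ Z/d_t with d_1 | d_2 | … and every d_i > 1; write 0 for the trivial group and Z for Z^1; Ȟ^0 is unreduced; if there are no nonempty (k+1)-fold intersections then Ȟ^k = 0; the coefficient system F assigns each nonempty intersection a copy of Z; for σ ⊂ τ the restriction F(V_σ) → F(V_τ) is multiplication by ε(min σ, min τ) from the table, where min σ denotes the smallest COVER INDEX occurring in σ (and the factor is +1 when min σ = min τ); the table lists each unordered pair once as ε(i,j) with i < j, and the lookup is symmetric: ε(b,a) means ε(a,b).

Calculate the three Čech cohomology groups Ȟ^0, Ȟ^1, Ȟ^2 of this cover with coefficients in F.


nerve of the cover:
  V12={t5,t9} V13={t2,t8} V14={t7} V15={t3,t6} V23={t4} V45={t1}
C dims 5,6; δ0: rk 5, SNF 1^4·2
Ȟ^0 = (5 − 5) − 0 = 0, so Ȟ^0 ≅ 0
Ȟ^1 = (6 − 0) − 5 = 1 plus torsion [2], so Ȟ^1 ≅ Z ⊕ Z/2
Ȟ^2 = (0 − 0) − 0 = 0, so Ȟ^2 ≅ 0

Ȟ^0 ≅ 0, Ȟ^1 ≅ Z ⊕ Z/2 and Ȟ^2 ≅ 0


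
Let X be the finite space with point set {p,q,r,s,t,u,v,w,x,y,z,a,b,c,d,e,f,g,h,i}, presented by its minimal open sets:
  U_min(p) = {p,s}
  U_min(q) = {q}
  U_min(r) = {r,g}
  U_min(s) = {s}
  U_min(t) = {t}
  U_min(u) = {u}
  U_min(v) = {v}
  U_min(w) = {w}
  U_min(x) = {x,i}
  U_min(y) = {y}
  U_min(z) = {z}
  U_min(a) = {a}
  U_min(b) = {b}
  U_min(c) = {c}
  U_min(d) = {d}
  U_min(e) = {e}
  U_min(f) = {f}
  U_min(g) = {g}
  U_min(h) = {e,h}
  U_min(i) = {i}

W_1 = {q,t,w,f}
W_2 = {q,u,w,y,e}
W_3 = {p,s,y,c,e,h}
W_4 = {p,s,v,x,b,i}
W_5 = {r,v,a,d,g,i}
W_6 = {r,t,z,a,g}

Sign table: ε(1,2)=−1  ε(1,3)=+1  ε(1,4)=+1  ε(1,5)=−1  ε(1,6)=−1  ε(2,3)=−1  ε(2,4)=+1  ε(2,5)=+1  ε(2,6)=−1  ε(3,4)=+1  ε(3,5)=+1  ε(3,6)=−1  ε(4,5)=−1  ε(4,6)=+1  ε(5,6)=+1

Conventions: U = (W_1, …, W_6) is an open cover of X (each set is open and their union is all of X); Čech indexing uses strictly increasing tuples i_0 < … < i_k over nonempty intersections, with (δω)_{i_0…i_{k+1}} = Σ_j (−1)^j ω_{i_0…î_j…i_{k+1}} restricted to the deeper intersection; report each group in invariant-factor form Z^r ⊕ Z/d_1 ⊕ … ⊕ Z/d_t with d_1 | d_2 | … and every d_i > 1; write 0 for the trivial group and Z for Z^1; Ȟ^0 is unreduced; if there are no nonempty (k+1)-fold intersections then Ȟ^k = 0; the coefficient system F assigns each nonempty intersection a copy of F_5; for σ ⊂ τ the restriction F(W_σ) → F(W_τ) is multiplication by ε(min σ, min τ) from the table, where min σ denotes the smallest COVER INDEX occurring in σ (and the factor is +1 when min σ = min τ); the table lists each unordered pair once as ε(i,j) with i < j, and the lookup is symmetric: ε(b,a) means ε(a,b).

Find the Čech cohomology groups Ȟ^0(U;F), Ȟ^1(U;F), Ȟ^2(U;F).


nerve simplices:
  W12={q,w} W16={t} W23={y,e} W34={p,s} W45={v,i} W56={r,a,g}
C dims 6,6; δ0: rk_F5 5
degree 0: 6−5−0 = 1 → Ȟ^0 ≅ Z/5
degree 1: 6−0−5 = 1 → Ȟ^1 ≅ Z/5
degree 2: 0−0−0 = 0 → Ȟ^2 ≅ 0

Ȟ^0 ≅ Z/5,  Ȟ^1 ≅ Z/5,  Ȟ^2 ≅ 0


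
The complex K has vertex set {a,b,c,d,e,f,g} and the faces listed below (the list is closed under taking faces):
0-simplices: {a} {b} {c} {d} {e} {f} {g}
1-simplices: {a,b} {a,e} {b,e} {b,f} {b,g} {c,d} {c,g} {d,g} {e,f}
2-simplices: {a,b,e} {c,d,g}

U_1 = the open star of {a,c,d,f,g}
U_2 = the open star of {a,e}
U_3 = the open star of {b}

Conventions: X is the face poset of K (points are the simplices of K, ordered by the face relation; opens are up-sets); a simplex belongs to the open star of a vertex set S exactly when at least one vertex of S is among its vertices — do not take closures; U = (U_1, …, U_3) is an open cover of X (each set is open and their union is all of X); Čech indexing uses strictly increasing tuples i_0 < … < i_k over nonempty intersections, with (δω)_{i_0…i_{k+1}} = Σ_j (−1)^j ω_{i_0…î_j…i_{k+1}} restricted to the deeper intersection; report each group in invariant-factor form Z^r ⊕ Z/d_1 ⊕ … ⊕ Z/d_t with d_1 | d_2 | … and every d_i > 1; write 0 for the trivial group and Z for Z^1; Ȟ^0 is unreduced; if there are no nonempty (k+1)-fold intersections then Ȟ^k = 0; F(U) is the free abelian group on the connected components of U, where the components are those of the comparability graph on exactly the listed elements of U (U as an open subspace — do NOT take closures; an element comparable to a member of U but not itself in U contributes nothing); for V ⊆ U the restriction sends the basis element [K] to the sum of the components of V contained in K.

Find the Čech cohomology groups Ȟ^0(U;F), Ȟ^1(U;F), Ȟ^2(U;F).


Ȟ^0 ≅ Z,  Ȟ^1 ≅ Z,  Ȟ^2 ≅ 0

nonempty intersections:
  U1={{a},{c},{d},{f},{g},{a,b},{a,e},{b,f},{b,g},{c,d},{c,g},{d,g},{e,f},{a,b,e},{c,d,g}} U2={{a},{e},{a,b},{a,e},{b,e},{e,f},{a,b,e}} U3={{b},{a,b},{b,e},{b,f},{b,g},{a,b,e}}
  U12={{a},{a,b},{a,e},{e,f},{a,b,e}} U13={{a,b},{b,f},{b,g},{a,b,e}} U23={{a,b},{b,e},{a,b,e}}
  U123={{a,b},{a,b,e}}
components per intersection:
  U1: {{a},{a,b},{a,e},{a,b,e}} {{c},{d},{g},{b,g},{c,d},{c,g},{d,g},{c,d,g}} {{f},{b,f},{e,f}}
  U2: {{a},{e},{a,b},{a,e},{b,e},{e,f},{a,b,e}}
  U3: {{b},{a,b},{b,e},{b,f},{b,g},{a,b,e}}
  U12: {{a},{a,b},{a,e},{a,b,e}} {{e,f}}
  U13: {{a,b},{a,b,e}} {{b,f}} {{b,g}}
  U23: {{a,b},{b,e},{a,b,e}}
  U123: {{a,b},{a,b,e}}
C dims 5,6,1; δ0: rk 4, SNF 1^4; δ1: rk 1, SNF 1^1
Ȟ^0: (5−4)−0=1 ⇒ Z
Ȟ^1: (6−1)−4=1 ⇒ Z
Ȟ^2: (1−0)−1=0 ⇒ 0
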